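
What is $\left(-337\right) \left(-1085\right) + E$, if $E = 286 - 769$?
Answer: $365162$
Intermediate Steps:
$E = -483$ ($E = 286 - 769 = -483$)
$\left(-337\right) \left(-1085\right) + E = \left(-337\right) \left(-1085\right) - 483 = 365645 - 483 = 365162$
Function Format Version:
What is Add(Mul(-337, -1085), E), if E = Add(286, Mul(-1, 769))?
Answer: 365162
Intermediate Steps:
E = -483 (E = Add(286, -769) = -483)
Add(Mul(-337, -1085), E) = Add(Mul(-337, -1085), -483) = Add(365645, -483) = 365162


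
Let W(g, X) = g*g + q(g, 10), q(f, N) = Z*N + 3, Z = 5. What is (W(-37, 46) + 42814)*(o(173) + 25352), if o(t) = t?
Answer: 1129123900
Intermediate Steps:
q(f, N) = 3 + 5*N (q(f, N) = 5*N + 3 = 3 + 5*N)
W(g, X) = 53 + g² (W(g, X) = g*g + (3 + 5*10) = g² + (3 + 50) = g² + 53 = 53 + g²)
(W(-37, 46) + 42814)*(o(173) + 25352) = ((53 + (-37)²) + 42814)*(173 + 25352) = ((53 + 1369) + 42814)*25525 = (1422 + 42814)*25525 = 44236*25525 = 1129123900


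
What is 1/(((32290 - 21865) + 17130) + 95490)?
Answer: 1/123045 ≈ 8.1271e-6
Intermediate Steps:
1/(((32290 - 21865) + 17130) + 95490) = 1/((10425 + 17130) + 95490) = 1/(27555 + 95490) = 1/123045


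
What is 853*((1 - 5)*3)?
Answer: -10236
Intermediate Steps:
853*((1 - 5)*3) = 853*(-4*3) = 853*(-12) = -10236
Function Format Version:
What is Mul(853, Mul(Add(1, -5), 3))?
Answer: -10236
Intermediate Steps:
Mul(853, Mul(Add(1, -5), 3)) = Mul(853, Mul(-4, 3)) = Mul(853, -12) = -10236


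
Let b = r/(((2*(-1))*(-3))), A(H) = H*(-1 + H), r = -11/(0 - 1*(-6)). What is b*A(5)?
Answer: -55/9 ≈ -6.1111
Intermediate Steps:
r = -11/6 (r = -11/(0 + 6) = -11/6 ≈ -1.8333)
b = -11/36 (b = -11/(6*((2*(-1))*(-3))) = -11/(6*((-2*(-3)))) = -11/6/6 = -11/6*⅙ = -11/36 ≈ -0.30556)
b*A(5) = -55*(-1 + 5)/36 = -55*4/36 = -11/36*20 = -55/9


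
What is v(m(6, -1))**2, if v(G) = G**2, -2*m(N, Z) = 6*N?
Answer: 104976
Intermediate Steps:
m(N, Z) = -3*N
v(m(6, -1))**2 = ((-3*6)**2)**2 = ((-18)**2)**2 = 324**2 = 104976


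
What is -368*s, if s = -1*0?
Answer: 0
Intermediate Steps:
s = 0
-368*s = -368*0 = 0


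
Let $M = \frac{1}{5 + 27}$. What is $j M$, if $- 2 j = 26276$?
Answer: $- \frac{6569}{16} \approx -410.56$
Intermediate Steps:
$j = -13138$ ($j = \left(- \frac{1}{2}\right) 26276 = -13138$)
$M = \frac{1}{32} \approx 0.03125$
$j M = \left(-13138\right) \frac{1}{32} = - \frac{6569}{16}$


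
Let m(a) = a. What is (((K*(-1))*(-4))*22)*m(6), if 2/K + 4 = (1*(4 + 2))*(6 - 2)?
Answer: 264/5 ≈ 52.800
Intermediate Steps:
K = ⅒ (K = 2/(-4 + (1*(4 + 2))*(6 - 2)) = 2/(-4 + (1*6)*4) = 2/(-4 + 6*4) = 2/(-4 + 24) = 2/20 = 2*(1/20) = ⅒ ≈ 0.10000)
(((K*(-1))*(-4))*22)*m(6) = ((((⅒)*(-1))*(-4))*22)*6 = (-⅒*(-4)*22)*6 = ((⅖)*22)*6 = (44/5)*6 = 264/5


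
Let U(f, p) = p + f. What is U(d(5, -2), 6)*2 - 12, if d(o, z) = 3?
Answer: 6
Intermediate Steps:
U(f, p) = f + p
U(d(5, -2), 6)*2 - 12 = (3 + 6)*2 - 12 = 9*2 - 12 = 18 - 12 = 6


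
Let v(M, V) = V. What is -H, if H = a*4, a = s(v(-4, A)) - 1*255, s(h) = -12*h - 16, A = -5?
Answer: 844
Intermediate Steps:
s(h) = -16 - 12*h
a = -211 (a = (-16 - 12*(-5)) - 1*255 = (-16 + 60) - 255 = 44 - 255 = -211)
H = -844 (H = -211*4 = -844)
-H = -1*(-844) = 844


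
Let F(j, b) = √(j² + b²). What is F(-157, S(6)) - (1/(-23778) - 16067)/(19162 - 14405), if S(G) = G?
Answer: 382041127/113111946 + √24685 ≈ 160.49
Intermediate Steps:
F(j, b) = √(b² + j²)
F(-157, S(6)) - (1/(-23778) - 16067)/(19162 - 14405) = √(6² + (-157)²) - (1/(-23778) - 16067)/(19162 - 14405) = √(36 + 24649) - (-1/23778 - 16067)/4757 = √24685 - (-382041127)/(23778*4757) = √24685 - 1*(-382041127/113111946) = √24685 + 382041127/113111946 = 382041127/113111946 + √24685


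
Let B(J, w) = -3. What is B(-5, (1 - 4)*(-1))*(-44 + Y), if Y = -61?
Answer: 315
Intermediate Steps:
B(-5, (1 - 4)*(-1))*(-44 + Y) = -3*(-44 - 61) = -3*(-105) = 315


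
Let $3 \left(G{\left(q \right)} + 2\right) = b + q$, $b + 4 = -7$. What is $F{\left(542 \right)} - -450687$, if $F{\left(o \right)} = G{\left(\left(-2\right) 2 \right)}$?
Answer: $450680$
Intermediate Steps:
$b = -11$ ($b = -4 - 7 = -11$)
$G{\left(q \right)} = - \frac{17}{3} + \frac{q}{3}$ ($G{\left(q \right)} = -2 + \frac{-11 + q}{3} = -2 + \left(- \frac{11}{3} + \frac{q}{3}\right) = - \frac{17}{3} + \frac{q}{3}$)
$F{\left(o \right)} = -7$ ($F{\left(o \right)} = - \frac{17}{3} + \frac{\left(-2\right) 2}{3} = - \frac{17}{3} + \frac{1}{3} \left(-4\right) = - \frac{17}{3} - \frac{4}{3} = -7$)
$F{\left(542 \right)} - -450687 = -7 - -450687 = -7 + 450687 = 450680$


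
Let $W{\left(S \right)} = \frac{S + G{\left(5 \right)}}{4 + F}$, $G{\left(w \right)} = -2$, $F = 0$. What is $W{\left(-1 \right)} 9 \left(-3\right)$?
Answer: $\frac{81}{4} \approx 20.25$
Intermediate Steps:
$W{\left(S \right)} = - \frac{1}{2} + \frac{S}{4}$ ($W{\left(S \right)} = \frac{S - 2}{4 + 0} = \frac{-2 + S}{4} = \left(-2 + S\right) \frac{1}{4} = - \frac{1}{2} + \frac{S}{4}$)
$W{\left(-1 \right)} 9 \left(-3\right) = \left(- \frac{1}{2} + \frac{1}{4} \left(-1\right)\right) 9 \left(-3\right) = \left(- \frac{1}{2} - \frac{1}{4}\right) 9 \left(-3\right) = \left(- \frac{3}{4}\right) 9 \left(-3\right) = \left(- \frac{27}{4}\right) \left(-3\right) = \frac{81}{4}$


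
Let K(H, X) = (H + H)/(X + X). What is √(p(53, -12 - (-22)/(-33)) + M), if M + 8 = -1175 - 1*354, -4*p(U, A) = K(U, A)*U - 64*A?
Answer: I*√87552798/228 ≈ 41.039*I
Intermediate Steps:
K(H, X) = H/X (K(H, X) = (2*H)/((2*X)) = (2*H)*(1/(2*X)) = H/X)
p(U, A) = 16*A - U²/(4*A) (p(U, A) = -((U/A)*U - 64*A)/4 = -(U²/A - 64*A)/4 = -(-64*A + U²/A)/4 = 16*A - U²/(4*A))
M = -1537 (M = -8 + (-1175 - 1*354) = -8 + (-1175 - 354) = -8 - 1529 = -1537)
√(p(53, -12 - (-22)/(-33)) + M) = √((16*(-12 - (-22)/(-33)) - ¼*53²/(-12 - (-22)/(-33))) - 1537) = √((16*(-12 - (-22)*(-1)/33) - ¼*2809/(-12 - (-22)*(-1)/33)) - 1537) = √((16*(-12 - 1*⅔) - ¼*2809/(-12 - 1*⅔)) - 1537) = √((16*(-12 - ⅔) - ¼*2809/(-12 - ⅔)) - 1537) = √((16*(-38/3) - ¼*2809/(-38/3)) - 1537) = √((-608/3 - ¼*(-3/38)*2809) - 1537) = √((-608/3 + 8427/152) - 1537) = √(-67135/456 - 1537) = √(-768007/456) = I*√87552798/228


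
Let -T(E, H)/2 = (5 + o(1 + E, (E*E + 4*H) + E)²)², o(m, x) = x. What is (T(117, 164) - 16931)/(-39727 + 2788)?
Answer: 87486984034024133/36939 ≈ 2.3684e+12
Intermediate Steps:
T(E, H) = -2*(5 + (E + E² + 4*H)²)² (T(E, H) = -2*(5 + ((E*E + 4*H) + E)²)² = -2*(5 + ((E² + 4*H) + E)²)² = -2*(5 + (E + E² + 4*H)²)²)
(T(117, 164) - 16931)/(-39727 + 2788) = (-2*(5 + (117 + 117² + 4*164)²)² - 16931)/(-39727 + 2788) = (-2*(5 + (117 + 13689 + 656)²)² - 16931)/(-36939) = (-2*(5 + 14462²)² - 16931)*(-1/36939) = (-2*(5 + 209149444)² - 16931)*(-1/36939) = (-2*209149449² - 16931)*(-1/36939) = (-2*43743492017003601 - 16931)*(-1/36939) = (-87486984034007202 - 16931)*(-1/36939) = -87486984034024133*(-1/36939) = 87486984034024133/36939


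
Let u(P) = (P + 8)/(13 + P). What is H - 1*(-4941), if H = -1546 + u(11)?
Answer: 81499/24 ≈ 3395.8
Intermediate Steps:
u(P) = (8 + P)/(13 + P)
H = -37085/24 (H = -1546 + (8 + 11)/(13 + 11) = -1546 + 19/24 = -37085/24 ≈ -1545.2)
H - 1*(-4941) = -37085/24 - 1*(-4941) = -37085/24 + 4941 = 81499/24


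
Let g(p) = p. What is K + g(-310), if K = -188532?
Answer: -188842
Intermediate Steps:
K + g(-310) = -188532 - 310 = -188842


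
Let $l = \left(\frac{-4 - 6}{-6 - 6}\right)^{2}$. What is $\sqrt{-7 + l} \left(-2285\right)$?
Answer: $- \frac{2285 i \sqrt{227}}{6} \approx - 5737.8 i$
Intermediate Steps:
$l = \frac{25}{36}$ ($l = \left(- \frac{10}{-12}\right)^{2} = \left(\left(-10\right) \left(- \frac{1}{12}\right)\right)^{2} = \left(\frac{5}{6}\right)^{2} = \frac{25}{36} \approx 0.69444$)
$\sqrt{-7 + l} \left(-2285\right) = \sqrt{-7 + \frac{25}{36}} \left(-2285\right) = \sqrt{- \frac{227}{36}} \left(-2285\right) = \frac{i \sqrt{227}}{6} \left(-2285\right) = - \frac{2285 i \sqrt{227}}{6}$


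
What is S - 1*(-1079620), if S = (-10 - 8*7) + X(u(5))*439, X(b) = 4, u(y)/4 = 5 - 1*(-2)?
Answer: 1081310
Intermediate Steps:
u(y) = 28 (u(y) = 4*(5 - 1*(-2)) = 4*(5 + 2) = 4*7 = 28)
S = 1690 (S = (-10 - 8*7) + 4*439 = (-10 - 56) + 1756 = -66 + 1756 = 1690)
S - 1*(-1079620) = 1690 - 1*(-1079620) = 1690 + 1079620 = 1081310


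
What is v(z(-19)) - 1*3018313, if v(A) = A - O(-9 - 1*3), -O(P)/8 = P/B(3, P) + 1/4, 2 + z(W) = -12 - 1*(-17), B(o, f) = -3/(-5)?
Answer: -3018468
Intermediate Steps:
B(o, f) = 3/5 (B(o, f) = -3*(-1/5) = 3/5)
z(W) = 3 (z(W) = -2 + (-12 - 1*(-17)) = -2 + (-12 + 17) = -2 + 5 = 3)
O(P) = -2 - 40*P/3 (O(P) = -8*(P/(3/5) + 1/4) = -8*(P*(5/3) + 1*(1/4)) = -8*(5*P/3 + 1/4) = -8*(1/4 + 5*P/3) = -2 - 40*P/3)
v(A) = -158 + A (v(A) = A - (-2 - 40*(-9 - 1*3)/3) = A - (-2 - 40*(-9 - 3)/3) = A - (-2 - 40/3*(-12)) = A - (-2 + 160) = A - 1*158 = A - 158 = -158 + A)
v(z(-19)) - 1*3018313 = (-158 + 3) - 1*3018313 = -155 - 3018313 = -3018468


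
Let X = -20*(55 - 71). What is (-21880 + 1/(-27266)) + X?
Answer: -587854961/27266 ≈ -21560.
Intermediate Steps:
X = 320 (X = -20*(-16) = 320)
(-21880 + 1/(-27266)) + X = (-21880 + 1/(-27266)) + 320 = (-21880 - 1/27266) + 320 = -596580081/27266 + 320 = -587854961/27266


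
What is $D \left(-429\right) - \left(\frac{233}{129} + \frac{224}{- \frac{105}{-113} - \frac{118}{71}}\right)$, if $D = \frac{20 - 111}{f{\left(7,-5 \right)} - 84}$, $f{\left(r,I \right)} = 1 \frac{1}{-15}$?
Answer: $- \frac{11806830898}{73563927} \approx -160.5$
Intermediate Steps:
$f{\left(r,I \right)} = - \frac{1}{15}$ ($f{\left(r,I \right)} = 1 \left(- \frac{1}{15}\right) = - \frac{1}{15}$)
$D = \frac{105}{97}$ ($D = \frac{20 - 111}{- \frac{1}{15} - 84} = - \frac{91}{- \frac{1261}{15}} = \left(-91\right) \left(- \frac{15}{1261}\right) = \frac{105}{97} \approx 1.0825$)
$D \left(-429\right) - \left(\frac{233}{129} + \frac{224}{- \frac{105}{-113} - \frac{118}{71}}\right) = \frac{105}{97} \left(-429\right) - \left(\frac{233}{129} + \frac{224}{- \frac{105}{-113} - \frac{118}{71}}\right) = - \frac{45045}{97} - \left(\frac{233}{129} + \frac{224}{\left(-105\right) \left(- \frac{1}{113}\right) - \frac{118}{71}}\right) = - \frac{45045}{97} - \left(\frac{233}{129} + \frac{224}{\frac{105}{113} - \frac{118}{71}}\right) = - \frac{45045}{97} - \left(\frac{233}{129} + \frac{224}{- \frac{5879}{8023}}\right) = - \frac{45045}{97} - - \frac{230462801}{758391} = - \frac{45045}{97} + \left(\frac{1797152}{5879} - \frac{233}{129}\right) = - \frac{45045}{97} + \frac{230462801}{758391} = - \frac{11806830898}{73563927}$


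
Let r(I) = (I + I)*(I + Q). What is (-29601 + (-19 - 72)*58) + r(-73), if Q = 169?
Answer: -48895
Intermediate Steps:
r(I) = 2*I*(169 + I) (r(I) = (I + I)*(I + 169) = (2*I)*(169 + I) = 2*I*(169 + I))
(-29601 + (-19 - 72)*58) + r(-73) = (-29601 + (-19 - 72)*58) + 2*(-73)*(169 - 73) = (-29601 - 91*58) + 2*(-73)*96 = (-29601 - 5278) - 14016 = -34879 - 14016 = -48895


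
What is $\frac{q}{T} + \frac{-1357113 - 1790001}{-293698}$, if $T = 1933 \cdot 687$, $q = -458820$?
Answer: $\frac{674086934889}{65003737793} \approx 10.37$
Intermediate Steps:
$T = 1327971$
$\frac{q}{T} + \frac{-1357113 - 1790001}{-293698} = - \frac{458820}{1327971} + \frac{-1357113 - 1790001}{-293698} = \left(-458820\right) \frac{1}{1327971} + \left(-1357113 - 1790001\right) \left(- \frac{1}{293698}\right) = - \frac{152940}{442657} - - \frac{1573557}{146849} = - \frac{152940}{442657} + \frac{1573557}{146849} = \frac{674086934889}{65003737793}$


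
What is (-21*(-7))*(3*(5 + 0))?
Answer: 2205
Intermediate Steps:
(-21*(-7))*(3*(5 + 0)) = 147*(3*5) = 147*15 = 2205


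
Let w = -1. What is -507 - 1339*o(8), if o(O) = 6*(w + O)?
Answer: -56745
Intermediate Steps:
o(O) = -6 + 6*O (o(O) = 6*(-1 + O) = -6 + 6*O)
-507 - 1339*o(8) = -507 - 1339*(-6 + 6*8) = -507 - 1339*(-6 + 48) = -507 - 1339*42 = -507 - 56238 = -56745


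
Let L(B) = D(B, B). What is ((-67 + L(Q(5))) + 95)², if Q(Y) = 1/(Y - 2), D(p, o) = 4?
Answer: 1024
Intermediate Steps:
Q(Y) = 1/(-2 + Y)
L(B) = 4
((-67 + L(Q(5))) + 95)² = ((-67 + 4) + 95)² = (-63 + 95)² = 32² = 1024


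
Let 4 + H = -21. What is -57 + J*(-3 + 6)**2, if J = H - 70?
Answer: -912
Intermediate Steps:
H = -25 (H = -4 - 21 = -25)
J = -95 (J = -25 - 70 = -95)
-57 + J*(-3 + 6)**2 = -57 - 95*(-3 + 6)**2 = -57 - 95*3**2 = -57 - 95*9 = -57 - 855 = -912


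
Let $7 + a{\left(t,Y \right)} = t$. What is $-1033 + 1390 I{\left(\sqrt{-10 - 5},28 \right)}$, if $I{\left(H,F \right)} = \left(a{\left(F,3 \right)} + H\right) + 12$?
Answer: $44837 + 1390 i \sqrt{15} \approx 44837.0 + 5383.4 i$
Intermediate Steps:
$a{\left(t,Y \right)} = -7 + t$
$I{\left(H,F \right)} = 5 + F + H$ ($I{\left(H,F \right)} = \left(\left(-7 + F\right) + H\right) + 12 = \left(-7 + F + H\right) + 12 = 5 + F + H$)
$-1033 + 1390 I{\left(\sqrt{-10 - 5},28 \right)} = -1033 + 1390 \left(5 + 28 + \sqrt{-10 - 5}\right) = -1033 + 1390 \left(5 + 28 + \sqrt{-15}\right) = -1033 + 1390 \left(5 + 28 + i \sqrt{15}\right) = -1033 + 1390 \left(33 + i \sqrt{15}\right) = -1033 + \left(45870 + 1390 i \sqrt{15}\right) = 44837 + 1390 i \sqrt{15}$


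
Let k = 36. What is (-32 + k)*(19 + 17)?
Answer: 144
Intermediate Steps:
(-32 + k)*(19 + 17) = (-32 + 36)*(19 + 17) = 4*36 = 144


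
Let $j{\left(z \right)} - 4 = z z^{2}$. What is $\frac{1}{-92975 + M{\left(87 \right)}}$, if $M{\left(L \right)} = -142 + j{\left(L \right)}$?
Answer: $\frac{1}{565390} \approx 1.7687 \cdot 10^{-6}$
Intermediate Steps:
$j{\left(z \right)} = 4 + z^{3}$ ($j{\left(z \right)} = 4 + z z^{2} = 4 + z^{3}$)
$M{\left(L \right)} = -138 + L^{3}$ ($M{\left(L \right)} = -142 + \left(4 + L^{3}\right) = -138 + L^{3}$)
$\frac{1}{-92975 + M{\left(87 \right)}} = \frac{1}{-92975 - \left(138 - 87^{3}\right)} = \frac{1}{-92975 + \left(-138 + 658503\right)} = \frac{1}{-92975 + 658365} = \frac{1}{565390}$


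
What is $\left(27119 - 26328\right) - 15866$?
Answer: $-15075$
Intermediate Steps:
$\left(27119 - 26328\right) - 15866 = 791 - 15866 = -15075$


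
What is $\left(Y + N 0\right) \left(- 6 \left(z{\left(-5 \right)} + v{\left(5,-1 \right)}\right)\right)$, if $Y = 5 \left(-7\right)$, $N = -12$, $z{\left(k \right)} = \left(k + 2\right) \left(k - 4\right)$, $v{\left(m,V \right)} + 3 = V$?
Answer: $4830$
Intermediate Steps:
$v{\left(m,V \right)} = -3 + V$
$z{\left(k \right)} = \left(-4 + k\right) \left(2 + k\right)$ ($z{\left(k \right)} = \left(2 + k\right) \left(-4 + k\right) = \left(-4 + k\right) \left(2 + k\right)$)
$Y = -35$
$\left(Y + N 0\right) \left(- 6 \left(z{\left(-5 \right)} + v{\left(5,-1 \right)}\right)\right) = \left(-35 - 0\right) \left(- 6 \left(\left(-8 + \left(-5\right)^{2} - -10\right) - 4\right)\right) = \left(-35 + 0\right) \left(- 6 \left(\left(-8 + 25 + 10\right) - 4\right)\right) = - 35 \left(- 6 \left(27 - 4\right)\right) = - 35 \left(\left(-6\right) 23\right) = \left(-35\right) \left(-138\right) = 4830$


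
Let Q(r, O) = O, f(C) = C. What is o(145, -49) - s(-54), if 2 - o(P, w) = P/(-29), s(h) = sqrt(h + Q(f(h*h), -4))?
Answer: 7 - I*sqrt(58) ≈ 7.0 - 7.6158*I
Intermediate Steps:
s(h) = sqrt(-4 + h) (s(h) = sqrt(h - 4) = sqrt(-4 + h))
o(P, w) = 2 + P/29 (o(P, w) = 2 - P/(-29) = 2 - P*(-1)/29 = 2 - (-1)*P/29 = 2 + P/29)
o(145, -49) - s(-54) = (2 + (1/29)*145) - sqrt(-4 - 54) = (2 + 5) - sqrt(-58) = 7 - I*sqrt(58)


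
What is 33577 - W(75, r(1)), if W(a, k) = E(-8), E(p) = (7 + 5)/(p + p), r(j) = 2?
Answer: 134311/4 ≈ 33578.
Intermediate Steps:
E(p) = 6/p (E(p) = 12/((2*p)) = 12*(1/(2*p)) = 6/p)
W(a, k) = -3/4 (W(a, k) = 6/(-8) = 6*(-1/8) = -3/4)
33577 - W(75, r(1)) = 33577 - 1*(-3/4) = 33577 + 3/4 = 134311/4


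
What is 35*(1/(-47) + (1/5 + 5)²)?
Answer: 222229/235 ≈ 945.66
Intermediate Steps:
35*(1/(-47) + (1/5 + 5)²) = 35*(-1/47 + (⅕ + 5)²) = 35*(-1/47 + (26/5)²) = 35*(-1/47 + 676/25) = 35*(31747/1175) = 222229/235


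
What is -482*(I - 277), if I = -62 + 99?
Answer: 115680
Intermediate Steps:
I = 37
-482*(I - 277) = -482*(37 - 277) = -482*(-240) = 115680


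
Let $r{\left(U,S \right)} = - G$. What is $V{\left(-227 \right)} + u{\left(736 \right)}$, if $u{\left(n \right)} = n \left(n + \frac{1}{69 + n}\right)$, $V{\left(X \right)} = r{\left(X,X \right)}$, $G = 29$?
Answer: $\frac{18958377}{35} \approx 5.4167 \cdot 10^{5}$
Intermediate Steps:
$r{\left(U,S \right)} = -29$ ($r{\left(U,S \right)} = \left(-1\right) 29 = -29$)
$V{\left(X \right)} = -29$
$V{\left(-227 \right)} + u{\left(736 \right)} = -29 + \frac{736 \left(1 + 736^{2} + 69 \cdot 736\right)}{69 + 736} = -29 + \frac{736 \left(1 + 541696 + 50784\right)}{805} = -29 + 736 \cdot \frac{1}{805} \cdot 592481 = -29 + \frac{18959392}{35} = \frac{18958377}{35}$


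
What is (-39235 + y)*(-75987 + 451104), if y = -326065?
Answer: -137030240100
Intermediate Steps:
(-39235 + y)*(-75987 + 451104) = (-39235 - 326065)*(-75987 + 451104) = -365300*375117 = -137030240100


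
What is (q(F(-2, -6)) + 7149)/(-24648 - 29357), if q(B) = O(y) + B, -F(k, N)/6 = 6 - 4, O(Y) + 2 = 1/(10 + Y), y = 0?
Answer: -10193/77150 ≈ -0.13212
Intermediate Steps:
O(Y) = -2 + 1/(10 + Y)
F(k, N) = -12 (F(k, N) = -6*(6 - 4) = -6*2 = -12)
q(B) = -19/10 + B (q(B) = (-19 - 2*0)/(10 + 0) + B = (-19 + 0)/10 + B = (⅒)*(-19) + B = -19/10 + B)
(q(F(-2, -6)) + 7149)/(-24648 - 29357) = ((-19/10 - 12) + 7149)/(-24648 - 29357) = (-139/10 + 7149)/(-54005) = (71351/10)*(-1/54005) = -10193/77150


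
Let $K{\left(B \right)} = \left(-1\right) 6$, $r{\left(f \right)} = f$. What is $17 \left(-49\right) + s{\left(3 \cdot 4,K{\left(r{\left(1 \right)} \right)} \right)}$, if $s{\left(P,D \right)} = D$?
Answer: $-839$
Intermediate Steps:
$K{\left(B \right)} = -6$
$17 \left(-49\right) + s{\left(3 \cdot 4,K{\left(r{\left(1 \right)} \right)} \right)} = 17 \left(-49\right) - 6 = -833 - 6 = -839$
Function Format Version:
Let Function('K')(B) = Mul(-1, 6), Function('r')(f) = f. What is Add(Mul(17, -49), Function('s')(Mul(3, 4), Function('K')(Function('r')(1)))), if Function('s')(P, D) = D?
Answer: -839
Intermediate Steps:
Function('K')(B) = -6
Add(Mul(17, -49), Function('s')(Mul(3, 4), Function('K')(Function('r')(1)))) = Add(Mul(17, -49), -6) = Add(-833, -6) = -839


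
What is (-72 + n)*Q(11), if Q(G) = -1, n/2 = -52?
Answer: 176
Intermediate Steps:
n = -104 (n = 2*(-52) = -104)
(-72 + n)*Q(11) = (-72 - 104)*(-1) = -176*(-1) = 176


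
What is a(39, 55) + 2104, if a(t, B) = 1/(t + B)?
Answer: 197777/94 ≈ 2104.0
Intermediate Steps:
a(t, B) = 1/(B + t)
a(39, 55) + 2104 = 1/(55 + 39) + 2104 = 1/94 + 2104 = 197777/94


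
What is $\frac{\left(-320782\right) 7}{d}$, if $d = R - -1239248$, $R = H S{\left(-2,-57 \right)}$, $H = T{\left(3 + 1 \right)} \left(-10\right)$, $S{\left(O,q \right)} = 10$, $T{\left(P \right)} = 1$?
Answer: $- \frac{1122737}{619574} \approx -1.8121$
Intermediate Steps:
$H = -10$ ($H = 1 \left(-10\right) = -10$)
$R = -100$ ($R = \left(-10\right) 10 = -100$)
$d = 1239148$ ($d = -100 - -1239248 = -100 + 1239248 = 1239148$)
$\frac{\left(-320782\right) 7}{d} = \frac{\left(-320782\right) 7}{1239148} = \left(-2245474\right) \frac{1}{1239148} = - \frac{1122737}{619574}$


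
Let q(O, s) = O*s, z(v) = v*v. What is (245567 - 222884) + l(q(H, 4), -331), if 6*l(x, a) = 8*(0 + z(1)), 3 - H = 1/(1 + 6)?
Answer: 68053/3 ≈ 22684.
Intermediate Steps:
z(v) = v²
H = 20/7 (H = 3 - 1/(1 + 6) = 3 - 1/7 = 3 - 1*⅐ = 3 - ⅐ = 20/7 ≈ 2.8571)
l(x, a) = 4/3 (l(x, a) = (8*(0 + 1²))/6 = (8*(0 + 1))/6 = (8*1)/6 = (⅙)*8 = 4/3)
(245567 - 222884) + l(q(H, 4), -331) = (245567 - 222884) + 4/3 = 22683 + 4/3 = 68053/3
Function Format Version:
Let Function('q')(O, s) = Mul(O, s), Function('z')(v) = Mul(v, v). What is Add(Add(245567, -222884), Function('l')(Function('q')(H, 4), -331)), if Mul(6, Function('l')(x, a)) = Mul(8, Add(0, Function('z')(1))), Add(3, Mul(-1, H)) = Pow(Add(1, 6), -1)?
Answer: Rational(68053, 3) ≈ 22684.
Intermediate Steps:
Function('z')(v) = Pow(v, 2)
H = Rational(20, 7) (H = Add(3, Mul(-1, Pow(Add(1, 6), -1))) = Add(3, Mul(-1, Pow(7, -1))) = Add(3, Mul(-1, Rational(1, 7))) = Add(3, Rational(-1, 7)) = Rational(20, 7) ≈ 2.8571)
Function('l')(x, a) = Rational(4, 3) (Function('l')(x, a) = Mul(Rational(1, 6), Mul(8, Add(0, Pow(1, 2)))) = Mul(Rational(1, 6), Mul(8, Add(0, 1))) = Mul(Rational(1, 6), Mul(8, 1)) = Mul(Rational(1, 6), 8) = Rational(4, 3))
Add(Add(245567, -222884), Function('l')(Function('q')(H, 4), -331)) = Add(Add(245567, -222884), Rational(4, 3)) = Add(22683, Rational(4, 3)) = Rational(68053, 3)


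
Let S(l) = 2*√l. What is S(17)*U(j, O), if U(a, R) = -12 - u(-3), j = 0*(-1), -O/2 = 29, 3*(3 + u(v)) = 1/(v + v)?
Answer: -161*√17/9 ≈ -73.758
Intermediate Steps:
u(v) = -3 + 1/(6*v) (u(v) = -3 + 1/(3*(v + v)) = -3 + 1/(3*((2*v))) = -3 + (1/(2*v))/3 = -3 + 1/(6*v))
O = -58 (O = -2*29 = -58)
j = 0
U(a, R) = -161/18 (U(a, R) = -12 - (-3 + (⅙)/(-3)) = -12 - (-3 + (⅙)*(-⅓)) = -12 - (-3 - 1/18) = -12 - 1*(-55/18) = -12 + 55/18 = -161/18)
S(17)*U(j, O) = (2*√17)*(-161/18) = -161*√17/9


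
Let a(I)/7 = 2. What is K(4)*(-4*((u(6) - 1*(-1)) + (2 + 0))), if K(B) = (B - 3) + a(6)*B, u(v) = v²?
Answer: -8892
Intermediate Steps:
a(I) = 14 (a(I) = 7*2 = 14)
K(B) = -3 + 15*B (K(B) = (B - 3) + 14*B = (-3 + B) + 14*B = -3 + 15*B)
K(4)*(-4*((u(6) - 1*(-1)) + (2 + 0))) = (-3 + 15*4)*(-4*((6² - 1*(-1)) + (2 + 0))) = (-3 + 60)*(-4*((36 + 1) + 2)) = 57*(-4*(37 + 2)) = 57*(-4*39) = 57*(-156) = -8892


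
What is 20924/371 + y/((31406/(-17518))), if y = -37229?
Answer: 121307518453/5825813 ≈ 20822.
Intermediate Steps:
20924/371 + y/((31406/(-17518))) = 20924/371 - 37229/(31406/(-17518)) = 20924*(1/371) - 37229/(31406*(-1/17518)) = 20924/371 - 37229/(-15703/8759) = 20924/371 - 37229*(-8759/15703) = 20924/371 + 326088811/15703 = 121307518453/5825813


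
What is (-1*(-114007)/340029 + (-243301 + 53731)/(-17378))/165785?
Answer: 33220255588/489813768770085 ≈ 6.7822e-5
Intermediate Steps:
(-1*(-114007)/340029 + (-243301 + 53731)/(-17378))/165785 = (114007*(1/340029) - 189570*(-1/17378))*(1/165785) = (114007/340029 + 94785/8689)*(1/165785) = (33220255588/2954511981)*(1/165785) = 33220255588/489813768770085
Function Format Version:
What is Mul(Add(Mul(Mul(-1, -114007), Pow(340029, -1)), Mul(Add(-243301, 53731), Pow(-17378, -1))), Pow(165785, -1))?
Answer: Rational(33220255588, 489813768770085) ≈ 6.7822e-5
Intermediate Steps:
Mul(Add(Mul(Mul(-1, -114007), Pow(340029, -1)), Mul(Add(-243301, 53731), Pow(-17378, -1))), Pow(165785, -1)) = Mul(Add(Mul(114007, Rational(1, 340029)), Mul(-189570, Rational(-1, 17378))), Rational(1, 165785)) = Mul(Add(Rational(114007, 340029), Rational(94785, 8689)), Rational(1, 165785)) = Mul(Rational(33220255588, 2954511981), Rational(1, 165785)) = Rational(33220255588, 489813768770085)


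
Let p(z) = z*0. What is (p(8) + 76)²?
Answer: 5776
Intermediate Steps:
p(z) = 0
(p(8) + 76)² = (0 + 76)² = 76² = 5776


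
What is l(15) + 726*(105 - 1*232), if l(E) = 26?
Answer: -92176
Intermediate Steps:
l(15) + 726*(105 - 1*232) = 26 + 726*(105 - 1*232) = 26 + 726*(105 - 232) = 26 + 726*(-127) = 26 - 92202 = -92176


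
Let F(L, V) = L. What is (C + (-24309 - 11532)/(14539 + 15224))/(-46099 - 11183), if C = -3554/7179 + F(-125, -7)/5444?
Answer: 222590822681/7403454944497224 ≈ 3.0066e-5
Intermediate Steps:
C = -20245351/39082476 (C = -3554/7179 - 125/5444 = -20245351/39082476 ≈ -0.51802)
(C + (-24309 - 11532)/(14539 + 15224))/(-46099 - 11183) = (-20245351/39082476 + (-24309 - 11532)/(14539 + 15224))/(-46099 - 11183) = (-20245351/39082476 - 35841/29763)/(-57282) = (-20245351/39082476 - 35841*1/29763)*(-1/57282) = (-20245351/39082476 - 11947/9921)*(-1/57282) = -222590822681/129245748132*(-1/57282) = 222590822681/7403454944497224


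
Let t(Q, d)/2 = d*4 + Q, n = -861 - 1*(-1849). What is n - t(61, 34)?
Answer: 594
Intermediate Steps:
n = 988 (n = -861 + 1849 = 988)
t(Q, d) = 2*Q + 8*d (t(Q, d) = 2*(d*4 + Q) = 2*(4*d + Q) = 2*(Q + 4*d) = 2*Q + 8*d)
n - t(61, 34) = 988 - (2*61 + 8*34) = 988 - (122 + 272) = 988 - 1*394 = 988 - 394 = 594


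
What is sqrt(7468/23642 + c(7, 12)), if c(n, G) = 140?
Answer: sqrt(19607185354)/11821 ≈ 11.846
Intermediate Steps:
sqrt(7468/23642 + c(7, 12)) = sqrt(7468/23642 + 140) = sqrt(7468*(1/23642) + 140) = sqrt(3734/11821 + 140) = sqrt(1658674/11821) = sqrt(19607185354)/11821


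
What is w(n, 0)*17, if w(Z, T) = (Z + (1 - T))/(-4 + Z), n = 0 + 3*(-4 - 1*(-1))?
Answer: 136/13 ≈ 10.462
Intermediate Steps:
n = -9 (n = 0 + 3*(-4 + 1) = 0 + 3*(-3) = 0 - 9 = -9)
w(Z, T) = (1 + Z - T)/(-4 + Z)
w(n, 0)*17 = ((1 - 9 - 1*0)/(-4 - 9))*17 = ((1 - 9 + 0)/(-13))*17 = -1/13*(-8)*17 = (8/13)*17 = 136/13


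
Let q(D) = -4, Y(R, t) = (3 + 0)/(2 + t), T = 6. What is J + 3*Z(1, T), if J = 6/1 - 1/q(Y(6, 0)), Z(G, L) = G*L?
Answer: 97/4 ≈ 24.250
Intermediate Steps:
Y(R, t) = 3/(2 + t)
J = 25/4 (J = 6/1 - 1/(-4) = 6*1 - 1*(-¼) = 6 + ¼ = 25/4 ≈ 6.2500)
J + 3*Z(1, T) = 25/4 + 3*(1*6) = 25/4 + 3*6 = 25/4 + 18 = 97/4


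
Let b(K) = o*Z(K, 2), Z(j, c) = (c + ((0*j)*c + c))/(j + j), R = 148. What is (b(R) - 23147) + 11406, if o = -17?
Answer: -868851/74 ≈ -11741.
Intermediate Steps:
Z(j, c) = c/j (Z(j, c) = (c + (0*c + c))/((2*j)) = (c + (0 + c))*(1/(2*j)) = (c + c)*(1/(2*j)) = (2*c)*(1/(2*j)) = c/j)
b(K) = -34/K
(b(R) - 23147) + 11406 = (-34/148 - 23147) + 11406 = (-34*1/148 - 23147) + 11406 = (-17/74 - 23147) + 11406 = -1712895/74 + 11406 = -868851/74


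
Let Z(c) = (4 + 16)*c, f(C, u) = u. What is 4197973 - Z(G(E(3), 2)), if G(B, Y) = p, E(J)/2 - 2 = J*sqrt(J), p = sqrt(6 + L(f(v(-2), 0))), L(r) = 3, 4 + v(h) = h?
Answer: 4197913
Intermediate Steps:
v(h) = -4 + h
p = 3 (p = sqrt(6 + 3) = sqrt(9) = 3)
E(J) = 4 + 2*J**(3/2) (E(J) = 4 + 2*(J*sqrt(J)) = 4 + 2*J**(3/2))
G(B, Y) = 3
Z(c) = 20*c
4197973 - Z(G(E(3), 2)) = 4197973 - 20*3 = 4197973 - 1*60 = 4197973 - 60 = 4197913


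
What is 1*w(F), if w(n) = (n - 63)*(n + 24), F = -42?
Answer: 1890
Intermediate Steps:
w(n) = (-63 + n)*(24 + n)
1*w(F) = 1*(-1512 + (-42)² - 39*(-42)) = 1*(-1512 + 1764 + 1638) = 1*1890 = 1890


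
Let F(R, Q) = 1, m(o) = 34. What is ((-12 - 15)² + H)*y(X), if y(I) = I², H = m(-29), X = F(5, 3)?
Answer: 763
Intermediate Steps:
X = 1
H = 34
((-12 - 15)² + H)*y(X) = ((-12 - 15)² + 34)*1² = ((-27)² + 34)*1 = (729 + 34)*1 = 763*1 = 763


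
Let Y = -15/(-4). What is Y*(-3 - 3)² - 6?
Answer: 129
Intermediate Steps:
Y = 15/4 (Y = -15*(-¼) = 15/4 ≈ 3.7500)
Y*(-3 - 3)² - 6 = 15*(-3 - 3)²/4 - 6 = (15/4)*(-6)² - 6 = (15/4)*36 - 6 = 135 - 6 = 129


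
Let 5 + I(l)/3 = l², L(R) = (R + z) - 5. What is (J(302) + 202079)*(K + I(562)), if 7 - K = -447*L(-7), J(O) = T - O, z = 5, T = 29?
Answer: 190584577370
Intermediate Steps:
L(R) = R (L(R) = (R + 5) - 5 = (5 + R) - 5 = R)
I(l) = -15 + 3*l²
J(O) = 29 - O
K = -3122 (K = 7 - (-447)*(-7) = 7 - 1*3129 = 7 - 3129 = -3122)
(J(302) + 202079)*(K + I(562)) = ((29 - 1*302) + 202079)*(-3122 + (-15 + 3*562²)) = ((29 - 302) + 202079)*(-3122 + (-15 + 3*315844)) = (-273 + 202079)*(-3122 + (-15 + 947532)) = 201806*(-3122 + 947517) = 201806*944395 = 190584577370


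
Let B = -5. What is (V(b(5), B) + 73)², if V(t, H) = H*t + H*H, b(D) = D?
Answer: 5329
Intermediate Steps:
V(t, H) = H² + H*t (V(t, H) = H*t + H² = H² + H*t)
(V(b(5), B) + 73)² = (-5*(-5 + 5) + 73)² = (-5*0 + 73)² = (0 + 73)² = 73² = 5329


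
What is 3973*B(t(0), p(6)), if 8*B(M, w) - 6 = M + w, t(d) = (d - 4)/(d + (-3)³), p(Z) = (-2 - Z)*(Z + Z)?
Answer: -4819249/108 ≈ -44623.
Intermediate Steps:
p(Z) = 2*Z*(-2 - Z) (p(Z) = (-2 - Z)*(2*Z) = 2*Z*(-2 - Z))
t(d) = (-4 + d)/(-27 + d) (t(d) = (-4 + d)/(d - 27) = (-4 + d)/(-27 + d))
B(M, w) = ¾ + M/8 + w/8 (B(M, w) = ¾ + (M + w)/8 = ¾ + (M/8 + w/8) = ¾ + M/8 + w/8)
3973*B(t(0), p(6)) = 3973*(¾ + ((-4 + 0)/(-27 + 0))/8 + (-2*6*(2 + 6))/8) = 3973*(¾ + (-4/(-27))/8 + (-2*6*8)/8) = 3973*(¾ + (-1/27*(-4))/8 + (⅛)*(-96)) = 3973*(¾ + (⅛)*(4/27) - 12) = 3973*(¾ + 1/54 - 12) = 3973*(-1213/108) = -4819249/108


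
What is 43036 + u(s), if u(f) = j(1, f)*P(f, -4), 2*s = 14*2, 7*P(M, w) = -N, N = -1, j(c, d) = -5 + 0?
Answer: 301247/7 ≈ 43035.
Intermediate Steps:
j(c, d) = -5
P(M, w) = ⅐ (P(M, w) = (-1*(-1))/7 = (⅐)*1 = ⅐)
s = 14 (s = (14*2)/2 = (½)*28 = 14)
u(f) = -5/7 (u(f) = -5*⅐ = -5/7)
43036 + u(s) = 43036 - 5/7 = 301247/7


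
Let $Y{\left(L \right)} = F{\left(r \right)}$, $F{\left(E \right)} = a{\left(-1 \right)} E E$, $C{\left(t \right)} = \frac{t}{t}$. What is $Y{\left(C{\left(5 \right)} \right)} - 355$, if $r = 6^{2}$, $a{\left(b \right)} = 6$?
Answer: $7421$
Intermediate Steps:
$C{\left(t \right)} = 1$
$r = 36$
$F{\left(E \right)} = 6 E^{2}$ ($F{\left(E \right)} = 6 E E = 6 E^{2}$)
$Y{\left(L \right)} = 7776$ ($Y{\left(L \right)} = 6 \cdot 36^{2} = 6 \cdot 1296 = 7776$)
$Y{\left(C{\left(5 \right)} \right)} - 355 = 7776 - 355 = 7421$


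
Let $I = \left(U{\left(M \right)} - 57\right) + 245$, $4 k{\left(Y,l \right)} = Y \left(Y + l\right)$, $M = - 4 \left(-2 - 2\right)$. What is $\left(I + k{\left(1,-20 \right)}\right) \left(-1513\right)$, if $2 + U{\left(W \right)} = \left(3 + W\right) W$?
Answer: $- \frac{2936733}{4} \approx -7.3418 \cdot 10^{5}$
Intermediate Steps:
$M = 16$ ($M = \left(-4\right) \left(-4\right) = 16$)
$U{\left(W \right)} = -2 + W \left(3 + W\right)$ ($U{\left(W \right)} = -2 + \left(3 + W\right) W = -2 + W \left(3 + W\right)$)
$k{\left(Y,l \right)} = \frac{Y \left(Y + l\right)}{4}$
$I = 490$ ($I = \left(\left(-2 + 16^{2} + 3 \cdot 16\right) - 57\right) + 245 = \left(\left(-2 + 256 + 48\right) - 57\right) + 245 = \left(302 - 57\right) + 245 = 245 + 245 = 490$)
$\left(I + k{\left(1,-20 \right)}\right) \left(-1513\right) = \left(490 + \frac{1}{4} \cdot 1 \left(1 - 20\right)\right) \left(-1513\right) = \left(490 + \frac{1}{4} \cdot 1 \left(-19\right)\right) \left(-1513\right) = \left(490 - \frac{19}{4}\right) \left(-1513\right) = \frac{1941}{4} \left(-1513\right) = - \frac{2936733}{4}$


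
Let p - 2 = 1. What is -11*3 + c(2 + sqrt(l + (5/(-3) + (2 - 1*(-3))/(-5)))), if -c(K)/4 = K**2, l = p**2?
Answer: -223/3 - 16*sqrt(57)/3 ≈ -114.60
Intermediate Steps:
p = 3 (p = 2 + 1 = 3)
l = 9 (l = 3**2 = 9)
c(K) = -4*K**2
-11*3 + c(2 + sqrt(l + (5/(-3) + (2 - 1*(-3))/(-5)))) = -11*3 - 4*(2 + sqrt(9 + (5/(-3) + (2 - 1*(-3))/(-5))))**2 = -33 - 4*(2 + sqrt(9 + (5*(-1/3) + (2 + 3)*(-1/5))))**2 = -33 - 4*(2 + sqrt(9 + (-5/3 + 5*(-1/5))))**2 = -33 - 4*(2 + sqrt(9 + (-5/3 - 1)))**2 = -33 - 4*(2 + sqrt(9 - 8/3))**2 = -33 - 4*(2 + sqrt(19/3))**2 = -33 - 4*(2 + sqrt(57)/3)**2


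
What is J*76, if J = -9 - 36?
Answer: -3420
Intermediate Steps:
J = -45
J*76 = -45*76 = -3420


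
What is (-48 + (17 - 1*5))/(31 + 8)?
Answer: -12/13 ≈ -0.92308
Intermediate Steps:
(-48 + (17 - 1*5))/(31 + 8) = (-48 + (17 - 5))/39 = (-48 + 12)*(1/39) = -36*1/39 = -12/13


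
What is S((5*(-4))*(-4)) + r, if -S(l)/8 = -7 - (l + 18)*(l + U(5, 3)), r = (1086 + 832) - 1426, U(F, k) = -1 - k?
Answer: 60132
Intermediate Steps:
r = 492 (r = 1918 - 1426 = 492)
S(l) = 56 + 8*(-4 + l)*(18 + l) (S(l) = -8*(-7 - (l + 18)*(l + (-1 - 1*3))) = -8*(-7 - (18 + l)*(l + (-1 - 3))) = -8*(-7 - (18 + l)*(l - 4)) = -8*(-7 - (18 + l)*(-4 + l)) = -8*(-7 - (-4 + l)*(18 + l)) = 56 + 8*(-4 + l)*(18 + l))
S((5*(-4))*(-4)) + r = (-520 + 8*((5*(-4))*(-4))**2 + 112*((5*(-4))*(-4))) + 492 = (-520 + 8*(-20*(-4))**2 + 112*(-20*(-4))) + 492 = (-520 + 8*80**2 + 112*80) + 492 = (-520 + 8*6400 + 8960) + 492 = (-520 + 51200 + 8960) + 492 = 59640 + 492 = 60132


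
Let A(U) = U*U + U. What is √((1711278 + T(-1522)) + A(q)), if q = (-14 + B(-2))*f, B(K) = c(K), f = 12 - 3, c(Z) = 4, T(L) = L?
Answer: √1717766 ≈ 1310.6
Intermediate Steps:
f = 9
B(K) = 4
q = -90 (q = (-14 + 4)*9 = -10*9 = -90)
A(U) = U + U² (A(U) = U² + U = U + U²)
√((1711278 + T(-1522)) + A(q)) = √((1711278 - 1522) - 90*(1 - 90)) = √(1709756 - 90*(-89)) = √(1709756 + 8010) = √1717766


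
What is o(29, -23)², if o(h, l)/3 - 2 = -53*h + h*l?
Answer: 43639236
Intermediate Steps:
o(h, l) = 6 - 159*h + 3*h*l (o(h, l) = 6 + 3*(-53*h + h*l) = 6 + (-159*h + 3*h*l) = 6 - 159*h + 3*h*l)
o(29, -23)² = (6 - 159*29 + 3*29*(-23))² = (6 - 4611 - 2001)² = (-6606)² = 43639236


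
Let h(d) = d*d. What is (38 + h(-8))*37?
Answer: 3774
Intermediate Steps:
h(d) = d²
(38 + h(-8))*37 = (38 + (-8)²)*37 = (38 + 64)*37 = 102*37 = 3774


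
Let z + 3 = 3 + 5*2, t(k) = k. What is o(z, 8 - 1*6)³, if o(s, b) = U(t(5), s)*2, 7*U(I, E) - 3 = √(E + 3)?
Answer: 1152/343 + 320*√13/343 ≈ 6.7224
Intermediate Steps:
U(I, E) = 3/7 + √(3 + E)/7 (U(I, E) = 3/7 + √(E + 3)/7 = 3/7 + √(3 + E)/7)
z = 10 (z = -3 + (3 + 5*2) = -3 + (3 + 10) = -3 + 13 = 10)
o(s, b) = 6/7 + 2*√(3 + s)/7 (o(s, b) = (3/7 + √(3 + s)/7)*2 = 6/7 + 2*√(3 + s)/7)
o(z, 8 - 1*6)³ = (6/7 + 2*√(3 + 10)/7)³ = (6/7 + 2*√13/7)³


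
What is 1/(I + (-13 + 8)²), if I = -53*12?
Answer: -1/611 ≈ -0.0016367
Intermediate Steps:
I = -636
1/(I + (-13 + 8)²) = 1/(-636 + (-13 + 8)²) = 1/(-636 + (-5)²) = 1/(-636 + 25) = 1/(-611) = -1/611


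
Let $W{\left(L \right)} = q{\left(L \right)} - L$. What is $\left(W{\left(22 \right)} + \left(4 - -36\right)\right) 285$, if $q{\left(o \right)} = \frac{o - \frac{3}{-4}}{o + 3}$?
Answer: $\frac{107787}{20} \approx 5389.4$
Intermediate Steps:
$q{\left(o \right)} = \frac{\frac{3}{4} + o}{3 + o}$ ($q{\left(o \right)} = \frac{o - - \frac{3}{4}}{3 + o} = \frac{o + \frac{3}{4}}{3 + o} = \frac{\frac{3}{4} + o}{3 + o}$)
$W{\left(L \right)} = - L + \frac{\frac{3}{4} + L}{3 + L}$ ($W{\left(L \right)} = \frac{\frac{3}{4} + L}{3 + L} - L = - L + \frac{\frac{3}{4} + L}{3 + L}$)
$\left(W{\left(22 \right)} + \left(4 - -36\right)\right) 285 = \left(\frac{\frac{3}{4} - 22^{2} - 44}{3 + 22} + \left(4 - -36\right)\right) 285 = \left(\frac{\frac{3}{4} - 484 - 44}{25} + \left(4 + 36\right)\right) 285 = \left(\frac{\frac{3}{4} - 484 - 44}{25} + 40\right) 285 = \left(\frac{1}{25} \left(- \frac{2109}{4}\right) + 40\right) 285 = \left(- \frac{2109}{100} + 40\right) 285 = \frac{1891}{100} \cdot 285 = \frac{107787}{20}$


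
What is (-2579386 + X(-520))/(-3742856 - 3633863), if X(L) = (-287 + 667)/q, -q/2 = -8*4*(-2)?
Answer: 82540447/236055008 ≈ 0.34967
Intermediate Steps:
q = -128 (q = -2*(-8*4)*(-2) = -(-64)*(-2) = -2*64 = -128)
X(L) = -95/32 (X(L) = (-287 + 667)/(-128) = 380*(-1/128) = -95/32)
(-2579386 + X(-520))/(-3742856 - 3633863) = (-2579386 - 95/32)/(-3742856 - 3633863) = -82540447/32/(-7376719) = -82540447/32*(-1/7376719) = 82540447/236055008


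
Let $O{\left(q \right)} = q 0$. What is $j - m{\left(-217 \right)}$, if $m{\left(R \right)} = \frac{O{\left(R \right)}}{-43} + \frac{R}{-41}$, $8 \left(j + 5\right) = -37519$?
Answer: $- \frac{1541655}{328} \approx -4700.2$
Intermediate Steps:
$j = - \frac{37559}{8}$ ($j = -5 + \frac{1}{8} \left(-37519\right) = -5 - \frac{37519}{8} = - \frac{37559}{8} \approx -4694.9$)
$O{\left(q \right)} = 0$
$m{\left(R \right)} = - \frac{R}{41}$ ($m{\left(R \right)} = \frac{0}{-43} + \frac{R}{-41} = 0 \left(- \frac{1}{43}\right) + R \left(- \frac{1}{41}\right) = 0 - \frac{R}{41} = - \frac{R}{41}$)
$j - m{\left(-217 \right)} = - \frac{37559}{8} - \left(- \frac{1}{41}\right) \left(-217\right) = - \frac{37559}{8} - \frac{217}{41} = - \frac{1541655}{328}$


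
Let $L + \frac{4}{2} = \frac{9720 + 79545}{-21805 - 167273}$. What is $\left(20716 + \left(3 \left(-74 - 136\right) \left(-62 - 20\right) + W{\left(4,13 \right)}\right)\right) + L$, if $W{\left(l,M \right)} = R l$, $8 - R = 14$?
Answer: $\frac{4559901345}{63026} \approx 72350.0$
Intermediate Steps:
$R = -6$ ($R = 8 - 14 = -6$)
$W{\left(l,M \right)} = - 6 l$
$L = - \frac{155807}{63026}$ ($L = -2 + \frac{9720 + 79545}{-21805 - 167273} = -2 + \frac{89265}{-189078} = -2 + 89265 \left(- \frac{1}{189078}\right) = -2 - \frac{29755}{63026} = - \frac{155807}{63026} \approx -2.4721$)
$\left(20716 + \left(3 \left(-74 - 136\right) \left(-62 - 20\right) + W{\left(4,13 \right)}\right)\right) + L = \left(20716 + \left(3 \left(-74 - 136\right) \left(-62 - 20\right) - 24\right)\right) - \frac{155807}{63026} = \left(20716 - \left(24 - 3 \left(\left(-210\right) \left(-82\right)\right)\right)\right) - \frac{155807}{63026} = \left(20716 + \left(3 \cdot 17220 - 24\right)\right) - \frac{155807}{63026} = \left(20716 + \left(51660 - 24\right)\right) - \frac{155807}{63026} = \left(20716 + 51636\right) - \frac{155807}{63026} = 72352 - \frac{155807}{63026} = \frac{4559901345}{63026}$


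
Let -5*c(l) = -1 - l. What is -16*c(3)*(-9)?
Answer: 576/5 ≈ 115.20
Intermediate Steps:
c(l) = ⅕ + l/5 (c(l) = -(-1 - l)/5 = ⅕ + l/5)
-16*c(3)*(-9) = -16*(⅕ + (⅕)*3)*(-9) = -16*(⅕ + ⅗)*(-9) = -16*⅘*(-9) = -64/5*(-9) = 576/5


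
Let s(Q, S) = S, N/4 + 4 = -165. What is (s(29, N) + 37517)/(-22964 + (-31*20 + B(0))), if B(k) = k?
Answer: -36841/23584 ≈ -1.5621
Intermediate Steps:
N = -676 (N = -16 + 4*(-165) = -16 - 660 = -676)
(s(29, N) + 37517)/(-22964 + (-31*20 + B(0))) = (-676 + 37517)/(-22964 + (-31*20 + 0)) = 36841/(-22964 + (-620 + 0)) = 36841/(-22964 - 620) = 36841/(-23584) = 36841*(-1/23584) = -36841/23584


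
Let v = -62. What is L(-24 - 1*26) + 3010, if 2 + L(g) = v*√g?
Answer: 3008 - 310*I*√2 ≈ 3008.0 - 438.41*I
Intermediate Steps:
L(g) = -2 - 62*√g
L(-24 - 1*26) + 3010 = (-2 - 62*√(-24 - 1*26)) + 3010 = (-2 - 62*√(-24 - 26)) + 3010 = (-2 - 310*I*√2) + 3010 = 3008 - 310*I*√2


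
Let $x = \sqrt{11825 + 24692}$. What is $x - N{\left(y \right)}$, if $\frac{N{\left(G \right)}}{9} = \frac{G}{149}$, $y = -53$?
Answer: $\frac{477}{149} + 53 \sqrt{13} \approx 194.3$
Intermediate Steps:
$N{\left(G \right)} = \frac{9 G}{149}$ ($N{\left(G \right)} = 9 \frac{G}{149} = \frac{9 G}{149}$)
$x = 53 \sqrt{13}$ ($x = \sqrt{36517} = 53 \sqrt{13} \approx 191.09$)
$x - N{\left(y \right)} = 53 \sqrt{13} - \frac{9}{149} \left(-53\right) = 53 \sqrt{13} - - \frac{477}{149} = 53 \sqrt{13} + \frac{477}{149} = \frac{477}{149} + 53 \sqrt{13}$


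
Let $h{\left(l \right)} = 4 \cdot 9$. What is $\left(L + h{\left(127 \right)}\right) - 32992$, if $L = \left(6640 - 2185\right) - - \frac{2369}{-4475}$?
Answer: $- \frac{127544344}{4475} \approx -28502.0$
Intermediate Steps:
$L = \frac{19933756}{4475}$ ($L = \left(6640 - 2185\right) - \left(-2369\right) \left(- \frac{1}{4475}\right) = 4455 - \frac{2369}{4475} = \frac{19933756}{4475} \approx 4454.5$)
$h{\left(l \right)} = 36$
$\left(L + h{\left(127 \right)}\right) - 32992 = \left(\frac{19933756}{4475} + 36\right) - 32992 = \frac{20094856}{4475} - 32992 = - \frac{127544344}{4475}$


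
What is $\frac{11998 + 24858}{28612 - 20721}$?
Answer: $\frac{36856}{7891} \approx 4.6706$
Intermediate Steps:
$\frac{11998 + 24858}{28612 - 20721} = \frac{36856}{28612 - 20721} = \frac{36856}{7891}$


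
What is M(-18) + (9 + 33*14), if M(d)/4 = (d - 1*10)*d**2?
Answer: -35817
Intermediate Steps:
M(d) = 4*d**2*(-10 + d) (M(d) = 4*((d - 1*10)*d**2) = 4*((d - 10)*d**2) = 4*((-10 + d)*d**2) = 4*(d**2*(-10 + d)) = 4*d**2*(-10 + d))
M(-18) + (9 + 33*14) = 4*(-18)**2*(-10 - 18) + (9 + 33*14) = 4*324*(-28) + (9 + 462) = -36288 + 471 = -35817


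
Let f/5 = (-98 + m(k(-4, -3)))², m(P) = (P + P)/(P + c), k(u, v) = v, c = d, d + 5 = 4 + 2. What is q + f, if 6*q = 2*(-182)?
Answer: 135193/3 ≈ 45064.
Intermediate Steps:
d = 1 (d = -5 + (4 + 2) = -5 + 6 = 1)
c = 1
m(P) = 2*P/(1 + P) (m(P) = (P + P)/(P + 1) = (2*P)/(1 + P) = 2*P/(1 + P))
f = 45125 (f = 5*(-98 + 2*(-3)/(1 - 3))² = 5*(-98 + 2*(-3)/(-2))² = 5*(-98 + 2*(-3)*(-½))² = 5*(-98 + 3)² = 5*(-95)² = 5*9025 = 45125)
q = -182/3 (q = (2*(-182))/6 = (⅙)*(-364) = -182/3 ≈ -60.667)
q + f = -182/3 + 45125 = 135193/3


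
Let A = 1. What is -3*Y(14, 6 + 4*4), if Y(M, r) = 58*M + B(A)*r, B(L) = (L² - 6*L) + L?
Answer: -2172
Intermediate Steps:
B(L) = L² - 5*L
Y(M, r) = -4*r + 58*M (Y(M, r) = 58*M + (1*(-5 + 1))*r = 58*M + (1*(-4))*r = 58*M - 4*r = -4*r + 58*M)
-3*Y(14, 6 + 4*4) = -3*(-4*(6 + 4*4) + 58*14) = -3*(-4*(6 + 16) + 812) = -3*(-4*22 + 812) = -3*(-88 + 812) = -3*724 = -2172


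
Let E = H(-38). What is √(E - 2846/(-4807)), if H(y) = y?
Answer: 18*I*√2667885/4807 ≈ 6.1162*I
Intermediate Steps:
E = -38
√(E - 2846/(-4807)) = √(-38 - 2846/(-4807)) = √(-38 - 2846*(-1/4807)) = √(-38 + 2846/4807) = √(-179820/4807) = 18*I*√2667885/4807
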